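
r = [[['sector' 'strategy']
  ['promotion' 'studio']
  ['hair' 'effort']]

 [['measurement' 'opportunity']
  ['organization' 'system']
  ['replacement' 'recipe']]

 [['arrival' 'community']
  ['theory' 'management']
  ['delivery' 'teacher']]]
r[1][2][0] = 'replacement'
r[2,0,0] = 'arrival'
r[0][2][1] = 'effort'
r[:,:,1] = [['strategy', 'studio', 'effort'], ['opportunity', 'system', 'recipe'], ['community', 'management', 'teacher']]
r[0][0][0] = 'sector'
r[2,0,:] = ['arrival', 'community']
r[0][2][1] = 'effort'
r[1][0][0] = 'measurement'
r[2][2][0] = 'delivery'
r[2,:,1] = ['community', 'management', 'teacher']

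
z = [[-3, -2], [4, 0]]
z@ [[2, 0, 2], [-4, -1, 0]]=[[2, 2, -6], [8, 0, 8]]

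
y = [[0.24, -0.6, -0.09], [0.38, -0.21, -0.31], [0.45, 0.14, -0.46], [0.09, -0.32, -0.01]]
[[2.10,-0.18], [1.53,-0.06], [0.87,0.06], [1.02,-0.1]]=y@[[1.08, -0.39], [-2.82, 0.21], [-1.69, -0.44]]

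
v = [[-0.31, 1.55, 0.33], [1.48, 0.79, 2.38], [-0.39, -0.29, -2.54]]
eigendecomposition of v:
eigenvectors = [[-0.61,-0.87,0.37], [-0.78,0.47,-0.65], [0.11,0.15,0.66]]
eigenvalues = [1.61, -1.2, -2.47]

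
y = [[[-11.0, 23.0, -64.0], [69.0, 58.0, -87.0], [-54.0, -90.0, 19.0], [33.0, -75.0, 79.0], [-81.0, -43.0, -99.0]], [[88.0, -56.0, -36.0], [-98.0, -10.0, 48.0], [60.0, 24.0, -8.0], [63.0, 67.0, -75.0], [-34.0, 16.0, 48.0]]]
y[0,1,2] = -87.0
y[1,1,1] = -10.0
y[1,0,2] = -36.0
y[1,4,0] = -34.0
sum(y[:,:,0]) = 35.0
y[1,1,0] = -98.0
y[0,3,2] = 79.0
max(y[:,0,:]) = 88.0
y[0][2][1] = -90.0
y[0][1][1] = 58.0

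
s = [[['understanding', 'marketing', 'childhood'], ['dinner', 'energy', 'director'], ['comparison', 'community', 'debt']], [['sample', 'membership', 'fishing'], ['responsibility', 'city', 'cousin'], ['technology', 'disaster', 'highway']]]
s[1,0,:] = ['sample', 'membership', 'fishing']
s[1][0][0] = 'sample'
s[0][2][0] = 'comparison'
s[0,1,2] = 'director'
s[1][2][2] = 'highway'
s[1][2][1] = 'disaster'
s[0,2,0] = 'comparison'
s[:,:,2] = [['childhood', 'director', 'debt'], ['fishing', 'cousin', 'highway']]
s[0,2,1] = 'community'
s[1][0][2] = 'fishing'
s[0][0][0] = 'understanding'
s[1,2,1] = 'disaster'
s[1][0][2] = 'fishing'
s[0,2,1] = 'community'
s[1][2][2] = 'highway'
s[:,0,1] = ['marketing', 'membership']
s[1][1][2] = 'cousin'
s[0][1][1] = 'energy'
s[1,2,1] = 'disaster'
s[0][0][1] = 'marketing'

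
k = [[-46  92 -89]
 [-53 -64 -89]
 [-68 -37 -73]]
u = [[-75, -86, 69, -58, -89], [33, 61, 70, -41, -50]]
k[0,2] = -89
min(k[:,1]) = -64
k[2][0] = -68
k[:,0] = [-46, -53, -68]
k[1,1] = -64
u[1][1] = 61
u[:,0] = [-75, 33]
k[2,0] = -68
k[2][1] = -37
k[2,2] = -73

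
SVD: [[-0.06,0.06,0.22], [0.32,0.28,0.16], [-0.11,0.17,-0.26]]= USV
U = [[0.25, 0.37, -0.89], [0.91, -0.39, 0.1], [-0.32, -0.84, -0.44]]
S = [0.47, 0.34, 0.18]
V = [[0.66, 0.46, 0.6],[-0.16, -0.69, 0.71],[0.74, -0.56, -0.38]]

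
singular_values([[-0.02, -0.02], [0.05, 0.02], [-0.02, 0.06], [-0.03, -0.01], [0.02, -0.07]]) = [0.1, 0.07]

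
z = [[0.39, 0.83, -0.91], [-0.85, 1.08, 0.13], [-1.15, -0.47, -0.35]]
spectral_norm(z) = 1.50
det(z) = -1.99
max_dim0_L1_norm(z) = 2.39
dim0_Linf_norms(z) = [1.15, 1.08, 0.91]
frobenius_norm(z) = 2.29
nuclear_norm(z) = 3.88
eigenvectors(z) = [[(-0.47+0j), 0.00-0.60j, 0.6j], [-0.14+0.00j, 0.66+0.00j, (0.66-0j)], [-0.87+0.00j, (0.05+0.45j), (0.05-0.45j)]]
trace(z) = 1.12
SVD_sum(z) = [[-0.36, 0.61, -0.19],[-0.64, 1.06, -0.34],[-0.14, 0.23, -0.07]] + [[0.79, 0.41, -0.19], [-0.24, -0.12, 0.06], [-0.98, -0.51, 0.24]] + [[-0.03, -0.19, -0.52], [0.02, 0.15, 0.41], [-0.03, -0.18, -0.52]]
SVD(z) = [[-0.49, 0.61, 0.62], [-0.85, -0.19, -0.49], [-0.18, -0.77, 0.61]] @ diag([1.5010234660700021, 1.4779791831023474, 0.8962734452293643]) @ [[0.50, -0.83, 0.27], [0.87, 0.45, -0.21], [-0.06, -0.34, -0.94]]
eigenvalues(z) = [(-1.05+0j), (1.08+0.85j), (1.08-0.85j)]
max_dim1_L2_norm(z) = 1.38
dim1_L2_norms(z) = [1.29, 1.38, 1.29]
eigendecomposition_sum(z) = [[(-0.31+0j), 0.03-0.00j, (-0.41+0j)], [-0.09+0.00j, 0.01-0.00j, (-0.12+0j)], [-0.57+0.00j, 0.06-0.00j, (-0.75+0j)]] + [[(0.35+0.34j), (0.4-0.48j), -0.25-0.11j], [-0.38+0.39j, (0.54+0.44j), (0.12-0.28j)], [(-0.29-0.23j), (-0.26+0.39j), 0.20+0.06j]] + [[(0.35-0.34j),0.40+0.48j,(-0.25+0.11j)],[(-0.38-0.39j),0.54-0.44j,0.12+0.28j],[-0.29+0.23j,(-0.26-0.39j),0.20-0.06j]]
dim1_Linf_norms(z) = [0.91, 1.08, 1.15]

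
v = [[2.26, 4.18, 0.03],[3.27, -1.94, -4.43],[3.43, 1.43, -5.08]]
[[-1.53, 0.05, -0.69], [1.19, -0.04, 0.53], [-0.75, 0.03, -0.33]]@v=[[-5.66, -7.48, 3.24],[4.38, 5.81, -2.48],[-2.73, -3.67, 1.52]]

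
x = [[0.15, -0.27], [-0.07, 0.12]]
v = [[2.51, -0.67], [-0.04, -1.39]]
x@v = [[0.39,0.27], [-0.18,-0.12]]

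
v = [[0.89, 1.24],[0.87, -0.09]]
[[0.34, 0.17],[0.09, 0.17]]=v @[[0.12,0.2], [0.19,-0.01]]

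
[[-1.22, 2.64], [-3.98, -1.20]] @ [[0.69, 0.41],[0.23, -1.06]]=[[-0.23, -3.3], [-3.02, -0.36]]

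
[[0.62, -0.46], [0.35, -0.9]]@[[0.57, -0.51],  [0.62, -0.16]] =[[0.07, -0.24], [-0.36, -0.03]]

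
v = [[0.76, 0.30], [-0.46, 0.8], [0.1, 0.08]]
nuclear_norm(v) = 1.75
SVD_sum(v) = [[0.32, -0.25], [-0.67, 0.53], [0.02, -0.02]] + [[0.44, 0.55],[0.21, 0.27],[0.08, 0.10]]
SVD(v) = [[-0.43, -0.89],[0.9, -0.43],[-0.03, -0.16]] @ diag([0.9505173895004231, 0.795057665994927]) @ [[-0.78, 0.62], [-0.62, -0.78]]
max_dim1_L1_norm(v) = 1.26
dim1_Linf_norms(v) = [0.76, 0.8, 0.1]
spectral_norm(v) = 0.95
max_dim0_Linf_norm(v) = 0.8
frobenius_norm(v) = 1.24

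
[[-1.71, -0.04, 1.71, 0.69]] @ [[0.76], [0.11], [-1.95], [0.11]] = [[-4.56]]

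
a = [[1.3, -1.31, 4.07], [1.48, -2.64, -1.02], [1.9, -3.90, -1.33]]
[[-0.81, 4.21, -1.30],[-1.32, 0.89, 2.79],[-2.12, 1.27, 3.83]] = a@[[0.54, 0.60, 0.59], [0.84, -0.29, -0.47], [-0.10, 0.75, -0.66]]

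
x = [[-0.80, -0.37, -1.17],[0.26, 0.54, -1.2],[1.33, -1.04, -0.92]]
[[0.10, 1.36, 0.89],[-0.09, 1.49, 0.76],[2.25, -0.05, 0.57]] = x @[[0.71, -0.37, -0.09],[-1.04, 0.53, -0.06],[-0.24, -1.08, -0.68]]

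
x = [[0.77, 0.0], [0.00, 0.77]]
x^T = [[0.77, 0.0], [0.00, 0.77]]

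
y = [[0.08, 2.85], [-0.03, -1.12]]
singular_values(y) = [3.06, 0.0]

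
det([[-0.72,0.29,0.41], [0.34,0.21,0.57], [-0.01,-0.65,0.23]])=-0.416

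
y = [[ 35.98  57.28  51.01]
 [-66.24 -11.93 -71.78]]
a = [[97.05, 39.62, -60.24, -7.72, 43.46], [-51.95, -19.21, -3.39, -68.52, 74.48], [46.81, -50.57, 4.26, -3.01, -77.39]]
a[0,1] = 39.62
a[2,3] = -3.01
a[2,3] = -3.01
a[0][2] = -60.24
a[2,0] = 46.81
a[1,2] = -3.39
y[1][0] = -66.24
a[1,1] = -19.21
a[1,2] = -3.39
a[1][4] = 74.48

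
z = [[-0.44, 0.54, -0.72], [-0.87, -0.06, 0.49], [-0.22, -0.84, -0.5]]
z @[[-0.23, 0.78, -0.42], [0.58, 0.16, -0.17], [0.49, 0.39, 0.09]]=[[0.06, -0.54, 0.03], [0.41, -0.50, 0.42], [-0.68, -0.50, 0.19]]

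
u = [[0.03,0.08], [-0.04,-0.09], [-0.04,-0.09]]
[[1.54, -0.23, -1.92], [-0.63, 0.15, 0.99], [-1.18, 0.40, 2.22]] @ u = [[0.13, 0.32], [-0.06, -0.15], [-0.14, -0.33]]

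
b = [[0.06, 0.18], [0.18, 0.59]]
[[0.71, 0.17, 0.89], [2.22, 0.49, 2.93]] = b @ [[5.61, 3.58, 0.17], [2.05, -0.26, 4.91]]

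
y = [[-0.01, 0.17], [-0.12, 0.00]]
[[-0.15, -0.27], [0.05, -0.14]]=y@[[-0.42, 1.13],[-0.91, -1.52]]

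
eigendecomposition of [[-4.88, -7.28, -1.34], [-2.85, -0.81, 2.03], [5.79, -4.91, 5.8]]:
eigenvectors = [[-0.88+0.00j, (-0.12+0.32j), -0.12-0.32j], [(-0.41+0j), (0.17-0.33j), 0.17+0.33j], [0.22+0.00j, (0.87+0j), (0.87-0j)]]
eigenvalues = [(-7.96+0j), (4.04+3.99j), (4.04-3.99j)]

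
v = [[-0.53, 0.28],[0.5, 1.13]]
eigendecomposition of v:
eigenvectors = [[-0.96, -0.16],[0.28, -0.99]]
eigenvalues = [-0.61, 1.21]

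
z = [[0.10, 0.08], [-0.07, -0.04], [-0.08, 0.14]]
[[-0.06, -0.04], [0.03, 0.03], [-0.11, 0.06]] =z @ [[0.03, -0.48], [-0.75, 0.15]]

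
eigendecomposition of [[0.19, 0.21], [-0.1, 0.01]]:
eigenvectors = [[0.82+0.00j, (0.82-0j)], [(-0.35+0.45j), (-0.35-0.45j)]]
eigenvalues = [(0.1+0.11j), (0.1-0.11j)]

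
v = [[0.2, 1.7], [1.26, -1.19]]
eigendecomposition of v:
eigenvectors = [[0.88, -0.59], [0.48, 0.81]]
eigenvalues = [1.13, -2.12]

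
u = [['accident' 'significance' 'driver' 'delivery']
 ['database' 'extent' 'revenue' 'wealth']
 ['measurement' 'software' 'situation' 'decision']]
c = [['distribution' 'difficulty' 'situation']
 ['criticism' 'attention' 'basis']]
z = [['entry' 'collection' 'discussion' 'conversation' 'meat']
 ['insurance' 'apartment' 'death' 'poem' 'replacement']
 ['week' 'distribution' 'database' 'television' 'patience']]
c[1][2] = 'basis'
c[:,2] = ['situation', 'basis']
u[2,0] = 'measurement'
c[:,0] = ['distribution', 'criticism']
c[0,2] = 'situation'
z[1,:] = ['insurance', 'apartment', 'death', 'poem', 'replacement']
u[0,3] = 'delivery'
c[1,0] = 'criticism'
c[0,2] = 'situation'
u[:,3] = ['delivery', 'wealth', 'decision']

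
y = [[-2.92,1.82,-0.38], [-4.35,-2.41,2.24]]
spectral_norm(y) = 5.70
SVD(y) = [[0.34, 0.94], [0.94, -0.34]] @ diag([5.698091380888654, 3.0435431022153168]) @ [[-0.89,-0.29,0.35], [-0.41,0.83,-0.37]]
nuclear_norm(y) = 8.74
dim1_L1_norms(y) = [5.12, 9.0]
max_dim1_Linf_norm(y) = 4.35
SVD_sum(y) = [[-1.74, -0.56, 0.68], [-4.78, -1.54, 1.86]] + [[-1.18,2.38,-1.06], [0.43,-0.87,0.38]]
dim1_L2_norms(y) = [3.46, 5.45]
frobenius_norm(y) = 6.46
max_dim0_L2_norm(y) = 5.24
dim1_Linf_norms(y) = [2.92, 4.35]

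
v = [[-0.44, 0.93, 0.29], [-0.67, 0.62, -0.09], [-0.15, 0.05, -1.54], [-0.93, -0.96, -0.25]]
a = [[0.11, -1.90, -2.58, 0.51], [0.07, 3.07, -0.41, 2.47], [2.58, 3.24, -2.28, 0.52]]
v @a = [[0.76, 4.63, 0.09, 2.22], [-0.26, 2.88, 1.68, 1.14], [-3.99, -4.55, 3.88, -0.75], [-0.81, -1.99, 3.36, -2.98]]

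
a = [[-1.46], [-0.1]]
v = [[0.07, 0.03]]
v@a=[[-0.11]]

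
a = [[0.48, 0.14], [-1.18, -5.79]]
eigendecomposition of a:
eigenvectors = [[0.98, -0.02],[-0.19, 1.0]]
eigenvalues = [0.45, -5.76]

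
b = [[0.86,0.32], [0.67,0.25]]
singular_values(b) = [1.16, 0.0]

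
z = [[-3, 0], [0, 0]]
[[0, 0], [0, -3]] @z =[[0, 0], [0, 0]]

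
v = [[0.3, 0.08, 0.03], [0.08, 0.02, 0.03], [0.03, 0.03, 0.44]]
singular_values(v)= [0.45, 0.31, 0.0]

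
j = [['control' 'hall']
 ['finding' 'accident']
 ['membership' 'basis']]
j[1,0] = 'finding'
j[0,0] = 'control'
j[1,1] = 'accident'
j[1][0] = 'finding'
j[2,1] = 'basis'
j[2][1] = 'basis'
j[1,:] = ['finding', 'accident']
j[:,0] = ['control', 'finding', 'membership']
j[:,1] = ['hall', 'accident', 'basis']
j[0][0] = 'control'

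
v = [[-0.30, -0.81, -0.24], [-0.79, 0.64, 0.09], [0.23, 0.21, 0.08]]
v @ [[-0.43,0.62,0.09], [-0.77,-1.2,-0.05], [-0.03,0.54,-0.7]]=[[0.76, 0.66, 0.18],[-0.16, -1.21, -0.17],[-0.26, -0.07, -0.05]]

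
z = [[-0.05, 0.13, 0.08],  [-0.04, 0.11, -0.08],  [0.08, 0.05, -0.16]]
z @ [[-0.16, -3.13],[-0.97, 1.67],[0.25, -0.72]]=[[-0.1,  0.32], [-0.12,  0.37], [-0.1,  -0.05]]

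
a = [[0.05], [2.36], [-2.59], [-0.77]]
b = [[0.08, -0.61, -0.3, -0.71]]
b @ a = [[-0.11]]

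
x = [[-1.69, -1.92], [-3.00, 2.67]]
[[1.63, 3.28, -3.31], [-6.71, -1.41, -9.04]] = x @ [[0.83, -0.59, 2.55],[-1.58, -1.19, -0.52]]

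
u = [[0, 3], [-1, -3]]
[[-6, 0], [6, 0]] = u @[[0, 0], [-2, 0]]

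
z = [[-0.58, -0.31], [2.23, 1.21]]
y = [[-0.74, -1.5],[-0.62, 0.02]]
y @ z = [[-2.92,-1.59], [0.4,0.22]]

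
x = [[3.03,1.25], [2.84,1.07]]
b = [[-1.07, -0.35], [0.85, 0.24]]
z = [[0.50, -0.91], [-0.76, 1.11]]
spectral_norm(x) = 4.47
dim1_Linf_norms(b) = [1.07, 0.85]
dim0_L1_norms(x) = [5.87, 2.32]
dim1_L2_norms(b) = [1.13, 0.88]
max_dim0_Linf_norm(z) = 1.11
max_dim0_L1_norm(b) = 1.92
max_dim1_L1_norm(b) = 1.42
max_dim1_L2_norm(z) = 1.35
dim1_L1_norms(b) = [1.42, 1.09]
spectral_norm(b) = 1.43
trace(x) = 4.10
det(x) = -0.31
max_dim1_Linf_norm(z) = 1.11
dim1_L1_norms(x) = [4.28, 3.91]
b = z @ x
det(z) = -0.14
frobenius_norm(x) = 4.47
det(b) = 0.04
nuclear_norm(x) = 4.54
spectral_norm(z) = 1.70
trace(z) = 1.61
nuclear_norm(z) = 1.78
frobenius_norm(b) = 1.43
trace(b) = -0.83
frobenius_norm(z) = 1.70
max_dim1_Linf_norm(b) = 1.07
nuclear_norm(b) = 1.46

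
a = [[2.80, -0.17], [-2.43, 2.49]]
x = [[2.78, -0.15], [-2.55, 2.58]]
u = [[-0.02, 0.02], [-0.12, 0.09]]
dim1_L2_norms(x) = [2.78, 3.63]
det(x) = 6.79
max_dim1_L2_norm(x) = 3.63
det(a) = 6.56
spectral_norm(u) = 0.15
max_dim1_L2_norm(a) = 3.48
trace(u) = 0.07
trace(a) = 5.29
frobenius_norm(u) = 0.15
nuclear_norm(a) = 5.75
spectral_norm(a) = 4.19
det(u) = 0.00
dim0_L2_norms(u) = [0.12, 0.09]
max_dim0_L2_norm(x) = 3.77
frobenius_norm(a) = 4.47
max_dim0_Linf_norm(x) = 2.78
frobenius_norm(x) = 4.57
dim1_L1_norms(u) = [0.04, 0.21]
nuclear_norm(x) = 5.87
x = a + u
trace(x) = 5.36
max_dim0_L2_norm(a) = 3.71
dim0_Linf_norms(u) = [0.12, 0.09]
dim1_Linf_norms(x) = [2.78, 2.58]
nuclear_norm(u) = 0.16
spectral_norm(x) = 4.29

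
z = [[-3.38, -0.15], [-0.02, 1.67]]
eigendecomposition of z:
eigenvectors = [[-1.00, 0.03], [-0.0, -1.00]]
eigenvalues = [-3.38, 1.67]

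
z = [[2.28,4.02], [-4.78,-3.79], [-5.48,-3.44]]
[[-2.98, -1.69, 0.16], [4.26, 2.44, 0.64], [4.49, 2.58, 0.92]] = z@ [[-0.55, -0.32, -0.30], [-0.43, -0.24, 0.21]]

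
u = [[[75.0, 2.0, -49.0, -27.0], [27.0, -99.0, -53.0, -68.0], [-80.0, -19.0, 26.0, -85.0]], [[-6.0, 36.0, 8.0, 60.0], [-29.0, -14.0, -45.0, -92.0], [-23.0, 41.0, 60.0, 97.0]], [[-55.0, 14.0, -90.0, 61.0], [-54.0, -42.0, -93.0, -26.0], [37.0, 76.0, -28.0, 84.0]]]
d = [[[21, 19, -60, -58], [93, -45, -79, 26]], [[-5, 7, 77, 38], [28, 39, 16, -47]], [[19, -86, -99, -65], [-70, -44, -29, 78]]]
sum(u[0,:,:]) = -350.0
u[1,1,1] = -14.0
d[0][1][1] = -45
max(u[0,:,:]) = 75.0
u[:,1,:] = [[27.0, -99.0, -53.0, -68.0], [-29.0, -14.0, -45.0, -92.0], [-54.0, -42.0, -93.0, -26.0]]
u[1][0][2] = 8.0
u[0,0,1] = 2.0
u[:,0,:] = [[75.0, 2.0, -49.0, -27.0], [-6.0, 36.0, 8.0, 60.0], [-55.0, 14.0, -90.0, 61.0]]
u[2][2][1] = 76.0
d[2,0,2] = -99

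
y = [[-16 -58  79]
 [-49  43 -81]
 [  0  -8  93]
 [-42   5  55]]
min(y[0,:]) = -58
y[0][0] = -16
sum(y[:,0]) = -107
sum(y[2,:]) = 85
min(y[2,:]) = -8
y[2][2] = 93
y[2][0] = 0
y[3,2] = 55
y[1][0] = -49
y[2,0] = 0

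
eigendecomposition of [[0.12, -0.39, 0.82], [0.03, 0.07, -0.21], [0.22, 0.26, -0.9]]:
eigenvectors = [[0.54, -0.98, -0.4], [-0.18, 0.04, -0.85], [-0.82, -0.18, -0.34]]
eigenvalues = [-0.99, 0.28, -0.0]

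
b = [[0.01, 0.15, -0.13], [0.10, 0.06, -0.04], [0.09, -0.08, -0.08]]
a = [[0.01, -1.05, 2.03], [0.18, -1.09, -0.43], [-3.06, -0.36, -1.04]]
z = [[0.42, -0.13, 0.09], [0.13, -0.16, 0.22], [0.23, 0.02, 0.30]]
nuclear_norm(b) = 0.44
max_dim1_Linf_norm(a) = 3.06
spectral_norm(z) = 0.60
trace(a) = -2.12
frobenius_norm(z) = 0.66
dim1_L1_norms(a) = [3.09, 1.7, 4.46]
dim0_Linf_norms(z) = [0.42, 0.16, 0.3]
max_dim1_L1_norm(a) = 4.46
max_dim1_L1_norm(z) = 0.64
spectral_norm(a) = 3.33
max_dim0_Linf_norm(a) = 3.06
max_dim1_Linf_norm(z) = 0.42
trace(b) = -0.01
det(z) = -0.02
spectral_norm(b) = 0.22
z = b @ a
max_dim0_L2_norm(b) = 0.18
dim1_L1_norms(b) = [0.29, 0.2, 0.25]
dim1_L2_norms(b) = [0.2, 0.12, 0.14]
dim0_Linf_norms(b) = [0.1, 0.15, 0.13]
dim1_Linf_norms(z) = [0.42, 0.22, 0.3]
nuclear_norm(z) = 0.98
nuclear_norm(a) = 6.68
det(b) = 0.00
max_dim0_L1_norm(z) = 0.78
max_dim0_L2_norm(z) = 0.5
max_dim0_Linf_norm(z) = 0.42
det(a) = -8.47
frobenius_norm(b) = 0.27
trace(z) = 0.56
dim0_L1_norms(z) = [0.78, 0.31, 0.61]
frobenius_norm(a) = 4.15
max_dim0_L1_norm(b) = 0.29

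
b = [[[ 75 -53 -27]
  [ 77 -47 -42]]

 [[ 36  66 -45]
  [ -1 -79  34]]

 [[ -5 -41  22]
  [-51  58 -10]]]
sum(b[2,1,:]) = -3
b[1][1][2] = 34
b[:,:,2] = [[-27, -42], [-45, 34], [22, -10]]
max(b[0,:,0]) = 77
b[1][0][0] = 36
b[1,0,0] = 36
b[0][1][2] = -42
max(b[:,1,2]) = 34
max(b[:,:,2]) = 34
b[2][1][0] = -51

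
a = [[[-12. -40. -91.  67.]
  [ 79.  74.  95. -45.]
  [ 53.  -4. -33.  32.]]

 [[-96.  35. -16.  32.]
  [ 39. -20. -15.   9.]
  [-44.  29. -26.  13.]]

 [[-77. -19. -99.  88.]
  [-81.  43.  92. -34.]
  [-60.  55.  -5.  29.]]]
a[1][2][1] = 29.0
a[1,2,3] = 13.0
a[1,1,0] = 39.0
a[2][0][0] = -77.0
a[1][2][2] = -26.0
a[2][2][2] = -5.0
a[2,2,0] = -60.0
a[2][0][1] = -19.0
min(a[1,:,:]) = -96.0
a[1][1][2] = -15.0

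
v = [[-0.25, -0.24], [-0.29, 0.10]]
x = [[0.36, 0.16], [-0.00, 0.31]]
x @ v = [[-0.14, -0.07],[-0.09, 0.03]]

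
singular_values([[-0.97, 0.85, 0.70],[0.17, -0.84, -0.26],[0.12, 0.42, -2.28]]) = [2.44, 1.49, 0.42]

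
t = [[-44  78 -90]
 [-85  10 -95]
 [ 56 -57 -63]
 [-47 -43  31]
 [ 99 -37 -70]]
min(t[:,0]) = -85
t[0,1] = 78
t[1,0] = -85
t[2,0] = 56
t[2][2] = -63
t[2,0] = 56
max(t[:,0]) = 99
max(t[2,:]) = 56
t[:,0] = [-44, -85, 56, -47, 99]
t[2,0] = 56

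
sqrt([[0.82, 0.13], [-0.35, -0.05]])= [[0.93, 0.14], [-0.37, 0.02]]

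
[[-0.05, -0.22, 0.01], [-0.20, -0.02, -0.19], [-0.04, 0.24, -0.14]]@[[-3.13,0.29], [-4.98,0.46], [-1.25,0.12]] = [[1.24, -0.11], [0.96, -0.09], [-0.9, 0.08]]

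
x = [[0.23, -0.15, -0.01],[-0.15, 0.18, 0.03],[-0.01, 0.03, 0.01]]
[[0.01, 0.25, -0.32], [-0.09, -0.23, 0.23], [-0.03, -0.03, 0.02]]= x@[[-0.49, 0.37, -1.24], [-0.76, -1.17, 0.16], [-0.94, 1.04, 0.61]]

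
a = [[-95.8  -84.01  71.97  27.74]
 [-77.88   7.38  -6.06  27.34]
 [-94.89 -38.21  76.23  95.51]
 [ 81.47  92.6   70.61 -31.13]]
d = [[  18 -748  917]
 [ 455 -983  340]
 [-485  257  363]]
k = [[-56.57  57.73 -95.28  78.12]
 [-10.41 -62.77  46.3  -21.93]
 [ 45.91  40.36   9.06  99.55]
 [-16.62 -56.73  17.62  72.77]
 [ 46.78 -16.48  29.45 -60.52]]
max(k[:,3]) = 99.55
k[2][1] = 40.36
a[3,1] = 92.6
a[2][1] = -38.21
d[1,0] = 455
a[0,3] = 27.74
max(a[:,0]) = 81.47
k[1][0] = -10.41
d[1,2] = 340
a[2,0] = -94.89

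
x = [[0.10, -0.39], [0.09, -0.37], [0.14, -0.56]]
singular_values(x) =[0.8, 0.0]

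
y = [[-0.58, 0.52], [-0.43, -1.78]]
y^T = [[-0.58,-0.43], [0.52,-1.78]]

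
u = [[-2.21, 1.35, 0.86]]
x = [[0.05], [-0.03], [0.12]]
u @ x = [[-0.05]]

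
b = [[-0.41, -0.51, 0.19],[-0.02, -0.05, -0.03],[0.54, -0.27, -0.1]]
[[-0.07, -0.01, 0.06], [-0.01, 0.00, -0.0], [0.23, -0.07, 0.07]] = b@[[0.38,-0.12,0.12], [-0.12,0.07,-0.12], [0.12,-0.12,0.26]]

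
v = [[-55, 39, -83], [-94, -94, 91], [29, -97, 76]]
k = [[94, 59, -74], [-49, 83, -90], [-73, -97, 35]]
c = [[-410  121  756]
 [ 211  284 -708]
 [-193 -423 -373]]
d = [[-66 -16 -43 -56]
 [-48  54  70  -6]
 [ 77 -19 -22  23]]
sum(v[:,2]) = 84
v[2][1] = -97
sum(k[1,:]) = -56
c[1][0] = 211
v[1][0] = -94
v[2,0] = 29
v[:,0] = [-55, -94, 29]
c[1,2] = -708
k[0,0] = 94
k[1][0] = -49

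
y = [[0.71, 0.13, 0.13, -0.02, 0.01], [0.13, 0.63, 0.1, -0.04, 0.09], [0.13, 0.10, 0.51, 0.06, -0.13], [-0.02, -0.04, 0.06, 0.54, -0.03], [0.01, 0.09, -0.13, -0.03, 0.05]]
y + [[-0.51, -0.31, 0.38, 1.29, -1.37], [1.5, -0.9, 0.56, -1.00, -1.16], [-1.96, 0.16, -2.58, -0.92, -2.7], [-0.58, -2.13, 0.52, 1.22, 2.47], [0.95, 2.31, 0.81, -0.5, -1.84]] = [[0.2, -0.18, 0.51, 1.27, -1.36], [1.63, -0.27, 0.66, -1.04, -1.07], [-1.83, 0.26, -2.07, -0.86, -2.83], [-0.60, -2.17, 0.58, 1.76, 2.44], [0.96, 2.40, 0.68, -0.53, -1.79]]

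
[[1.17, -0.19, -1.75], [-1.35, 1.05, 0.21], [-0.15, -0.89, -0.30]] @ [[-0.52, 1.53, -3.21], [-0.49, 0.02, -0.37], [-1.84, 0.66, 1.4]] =[[2.7, 0.63, -6.14], [-0.2, -1.91, 4.24], [1.07, -0.45, 0.39]]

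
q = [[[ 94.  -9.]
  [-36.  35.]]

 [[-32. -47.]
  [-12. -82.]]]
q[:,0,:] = [[94.0, -9.0], [-32.0, -47.0]]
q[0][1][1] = 35.0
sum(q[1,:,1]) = -129.0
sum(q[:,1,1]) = -47.0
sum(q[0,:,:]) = 84.0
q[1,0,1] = -47.0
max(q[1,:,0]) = -12.0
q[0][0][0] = 94.0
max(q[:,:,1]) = 35.0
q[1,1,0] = -12.0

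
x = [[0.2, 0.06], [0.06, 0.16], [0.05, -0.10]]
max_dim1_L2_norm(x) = 0.21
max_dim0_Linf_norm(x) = 0.2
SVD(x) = [[-0.79, 0.5], [-0.60, -0.54], [0.1, 0.68]] @ diag([0.24414077723125338, 0.160297476252496]) @ [[-0.78, -0.63], [0.63, -0.78]]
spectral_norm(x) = 0.24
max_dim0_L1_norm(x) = 0.32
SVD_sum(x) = [[0.15, 0.12],[0.11, 0.09],[-0.02, -0.02]] + [[0.05, -0.06], [-0.05, 0.07], [0.07, -0.08]]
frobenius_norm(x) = 0.29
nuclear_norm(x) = 0.40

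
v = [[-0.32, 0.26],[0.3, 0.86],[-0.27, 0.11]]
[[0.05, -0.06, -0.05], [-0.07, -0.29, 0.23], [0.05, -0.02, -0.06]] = v@[[-0.18, -0.06, 0.30], [-0.02, -0.32, 0.16]]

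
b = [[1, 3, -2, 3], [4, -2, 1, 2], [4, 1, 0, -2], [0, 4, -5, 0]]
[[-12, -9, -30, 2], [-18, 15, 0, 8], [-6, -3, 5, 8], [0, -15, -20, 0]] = b @ [[-3, 1, 0, 2], [0, -5, -5, 0], [0, -1, 0, 0], [-3, 1, -5, 0]]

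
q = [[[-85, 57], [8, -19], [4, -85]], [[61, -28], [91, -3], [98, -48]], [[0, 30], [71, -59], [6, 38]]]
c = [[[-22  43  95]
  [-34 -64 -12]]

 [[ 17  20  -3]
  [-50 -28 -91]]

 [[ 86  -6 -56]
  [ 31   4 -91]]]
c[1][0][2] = -3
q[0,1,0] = 8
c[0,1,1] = -64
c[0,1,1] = -64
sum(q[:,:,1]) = -117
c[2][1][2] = -91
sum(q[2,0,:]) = 30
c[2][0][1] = -6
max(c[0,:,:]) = 95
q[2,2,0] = 6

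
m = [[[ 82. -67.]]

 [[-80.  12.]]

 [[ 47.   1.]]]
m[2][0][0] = 47.0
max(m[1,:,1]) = 12.0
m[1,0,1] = 12.0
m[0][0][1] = -67.0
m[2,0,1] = 1.0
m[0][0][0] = 82.0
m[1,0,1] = 12.0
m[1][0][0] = -80.0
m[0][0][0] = 82.0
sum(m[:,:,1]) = -54.0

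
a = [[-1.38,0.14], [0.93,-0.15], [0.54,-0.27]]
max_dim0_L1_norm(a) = 2.85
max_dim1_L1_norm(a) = 1.52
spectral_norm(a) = 1.77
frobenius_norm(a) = 1.78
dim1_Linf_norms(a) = [1.38, 0.93, 0.54]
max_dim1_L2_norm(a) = 1.39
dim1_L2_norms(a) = [1.39, 0.94, 0.6]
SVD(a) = [[-0.78, -0.39],[0.53, -0.01],[0.32, -0.92]] @ diag([1.771065591635524, 0.19805723951603496]) @ [[0.99, -0.16], [0.16, 0.99]]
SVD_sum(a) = [[-1.37, 0.22], [0.93, -0.15], [0.57, -0.09]] + [[-0.01, -0.08],[-0.0, -0.0],[-0.03, -0.18]]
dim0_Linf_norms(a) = [1.38, 0.27]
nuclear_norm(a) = 1.97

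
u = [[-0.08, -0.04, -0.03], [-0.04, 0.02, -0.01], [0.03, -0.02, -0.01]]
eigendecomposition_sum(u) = [[-0.08,-0.04,-0.04], [-0.03,-0.01,-0.01], [0.03,0.01,0.01]] + [[0.00, -0.01, -0.00], [-0.01, 0.03, 0.0], [0.01, -0.02, -0.00]] + [[0.00, 0.01, 0.01], [0.00, 0.00, 0.0], [-0.0, -0.01, -0.02]]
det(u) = 0.00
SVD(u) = [[-0.92, 0.38, -0.11], [-0.34, -0.63, 0.69], [0.19, 0.67, 0.71]] @ diag([0.1009121350945339, 0.04559611563778172, 0.011736065329086063]) @ [[0.92, 0.26, 0.29],[0.33, -0.91, -0.26],[0.19, 0.33, -0.92]]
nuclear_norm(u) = 0.16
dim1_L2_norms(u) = [0.09, 0.05, 0.04]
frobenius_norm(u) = 0.11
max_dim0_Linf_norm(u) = 0.08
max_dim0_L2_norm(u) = 0.09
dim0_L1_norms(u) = [0.15, 0.08, 0.05]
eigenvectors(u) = [[0.91, 0.17, -0.36],  [0.32, -0.85, -0.14],  [-0.28, 0.5, 0.92]]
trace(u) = -0.07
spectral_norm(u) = 0.10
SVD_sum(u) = [[-0.09, -0.02, -0.03],[-0.03, -0.01, -0.01],[0.02, 0.01, 0.01]] + [[0.01, -0.02, -0.0], [-0.01, 0.03, 0.01], [0.01, -0.03, -0.01]] + [[-0.00, -0.0, 0.00],  [0.00, 0.0, -0.01],  [0.0, 0.0, -0.01]]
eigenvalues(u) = [-0.08, 0.03, -0.02]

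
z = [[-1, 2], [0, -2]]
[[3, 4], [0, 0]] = z@[[-3, -4], [0, 0]]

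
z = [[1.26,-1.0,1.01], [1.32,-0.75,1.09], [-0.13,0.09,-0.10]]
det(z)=0.002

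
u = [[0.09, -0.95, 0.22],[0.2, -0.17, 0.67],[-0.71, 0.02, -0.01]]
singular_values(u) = [1.08, 0.72, 0.54]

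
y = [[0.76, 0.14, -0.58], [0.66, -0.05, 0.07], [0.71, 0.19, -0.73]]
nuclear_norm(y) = 1.98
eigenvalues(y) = [0.49, -0.51, 0.01]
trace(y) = -0.02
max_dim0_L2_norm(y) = 1.23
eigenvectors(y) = [[-0.54, 0.38, -0.05], [-0.72, -0.64, -0.95], [-0.43, 0.67, -0.29]]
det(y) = -0.00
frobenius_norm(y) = 1.57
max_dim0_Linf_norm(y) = 0.76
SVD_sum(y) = [[0.78, 0.13, -0.56], [0.39, 0.07, -0.28], [0.82, 0.14, -0.59]] + [[-0.02, 0.01, -0.02], [0.27, -0.12, 0.35], [-0.11, 0.05, -0.14]] + [[-0.00, -0.0, -0.0],  [0.0, 0.0, 0.00],  [0.0, 0.00, 0.00]]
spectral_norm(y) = 1.49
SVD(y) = [[-0.65, 0.06, -0.76], [-0.33, -0.92, 0.20], [-0.69, 0.38, 0.62]] @ diag([1.4850338310150941, 0.4943394386235522, 0.001743606028962665]) @ [[-0.81, -0.14, 0.58],[-0.59, 0.26, -0.76],[0.04, 0.96, 0.29]]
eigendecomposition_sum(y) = [[0.65,0.06,-0.31], [0.86,0.08,-0.41], [0.51,0.05,-0.24]] + [[0.11, 0.08, -0.28], [-0.19, -0.13, 0.47], [0.20, 0.14, -0.49]] + [[-0.00, 0.00, 0.00], [-0.01, 0.0, 0.01], [-0.00, 0.0, 0.00]]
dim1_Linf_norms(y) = [0.76, 0.66, 0.73]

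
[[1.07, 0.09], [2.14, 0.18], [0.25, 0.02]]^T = [[1.07, 2.14, 0.25], [0.09, 0.18, 0.02]]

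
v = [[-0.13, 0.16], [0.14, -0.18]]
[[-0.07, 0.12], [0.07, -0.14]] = v@ [[0.44, -0.05],[-0.05, 0.72]]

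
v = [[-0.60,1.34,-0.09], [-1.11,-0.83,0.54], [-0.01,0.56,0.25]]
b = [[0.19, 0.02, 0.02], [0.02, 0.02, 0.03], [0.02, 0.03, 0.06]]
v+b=[[-0.41, 1.36, -0.07], [-1.09, -0.81, 0.57], [0.01, 0.59, 0.31]]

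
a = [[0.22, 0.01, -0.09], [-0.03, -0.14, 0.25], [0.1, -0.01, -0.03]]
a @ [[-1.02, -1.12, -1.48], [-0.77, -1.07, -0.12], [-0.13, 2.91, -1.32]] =[[-0.22, -0.52, -0.21],[0.11, 0.91, -0.27],[-0.09, -0.19, -0.11]]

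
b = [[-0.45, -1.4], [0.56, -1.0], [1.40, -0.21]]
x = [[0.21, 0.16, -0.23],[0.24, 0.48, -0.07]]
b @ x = [[-0.43,-0.74,0.20], [-0.12,-0.39,-0.06], [0.24,0.12,-0.31]]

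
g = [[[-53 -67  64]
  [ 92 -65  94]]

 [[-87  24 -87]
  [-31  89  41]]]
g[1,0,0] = -87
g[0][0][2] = 64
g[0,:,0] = [-53, 92]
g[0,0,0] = -53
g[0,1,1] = -65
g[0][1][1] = -65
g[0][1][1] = -65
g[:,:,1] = [[-67, -65], [24, 89]]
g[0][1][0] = 92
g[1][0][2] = -87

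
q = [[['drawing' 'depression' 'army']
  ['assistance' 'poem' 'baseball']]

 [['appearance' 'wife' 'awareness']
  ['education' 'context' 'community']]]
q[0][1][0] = 'assistance'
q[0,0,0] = 'drawing'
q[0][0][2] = 'army'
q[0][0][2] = 'army'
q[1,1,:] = ['education', 'context', 'community']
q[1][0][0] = 'appearance'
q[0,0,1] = 'depression'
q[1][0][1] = 'wife'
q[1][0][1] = 'wife'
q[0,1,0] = 'assistance'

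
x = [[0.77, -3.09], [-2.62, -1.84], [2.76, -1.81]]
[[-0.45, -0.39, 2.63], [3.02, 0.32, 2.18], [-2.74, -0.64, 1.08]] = x @ [[-1.07,-0.18,-0.20], [-0.12,0.08,-0.90]]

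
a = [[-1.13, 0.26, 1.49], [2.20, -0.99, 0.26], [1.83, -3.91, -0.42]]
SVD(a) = [[-0.21, 0.80, 0.57], [0.42, -0.45, 0.79], [0.88, 0.41, -0.24]] @ diag([4.840280685486954, 1.730057926953562, 1.3580436131019844]) @ [[0.57, -0.81, -0.12],  [-0.66, -0.54, 0.52],  [0.49, 0.22, 0.85]]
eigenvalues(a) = [(-3.53+0j), (0.49+1.73j), (0.49-1.73j)]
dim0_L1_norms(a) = [5.16, 5.16, 2.17]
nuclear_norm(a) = 7.93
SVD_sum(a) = [[-0.6, 0.84, 0.12], [1.17, -1.65, -0.24], [2.45, -3.46, -0.51]] + [[-0.91,-0.75,0.71], [0.51,0.42,-0.4], [-0.46,-0.38,0.37]] + [[0.37, 0.17, 0.65], [0.52, 0.23, 0.91], [-0.16, -0.07, -0.27]]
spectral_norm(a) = 4.84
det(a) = -11.37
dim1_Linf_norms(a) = [1.49, 2.2, 3.91]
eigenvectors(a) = [[(-0.52+0j),-0.27+0.37j,-0.27-0.37j], [(0.37+0j),0.04+0.50j,(0.04-0.5j)], [0.77+0.00j,(-0.73+0j),(-0.73-0j)]]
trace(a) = -2.54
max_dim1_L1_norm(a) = 6.16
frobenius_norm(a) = 5.32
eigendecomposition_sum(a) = [[-1.64+0.00j,1.22-0.00j,(0.68+0j)], [(1.17-0j),(-0.87+0j),-0.49-0.00j], [(2.44-0j),-1.81+0.00j,(-1.02-0j)]] + [[(0.26+0.43j), -0.48+0.46j, 0.40+0.07j], [0.51+0.16j, -0.06+0.72j, (0.37-0.24j)], [-0.30+0.73j, (-1.05-0.18j), 0.30+0.58j]] + [[0.26-0.43j, -0.48-0.46j, 0.40-0.07j],[(0.51-0.16j), (-0.06-0.72j), (0.37+0.24j)],[-0.30-0.73j, (-1.05+0.18j), (0.3-0.58j)]]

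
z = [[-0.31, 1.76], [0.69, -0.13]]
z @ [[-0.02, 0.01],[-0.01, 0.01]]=[[-0.01,0.01], [-0.01,0.01]]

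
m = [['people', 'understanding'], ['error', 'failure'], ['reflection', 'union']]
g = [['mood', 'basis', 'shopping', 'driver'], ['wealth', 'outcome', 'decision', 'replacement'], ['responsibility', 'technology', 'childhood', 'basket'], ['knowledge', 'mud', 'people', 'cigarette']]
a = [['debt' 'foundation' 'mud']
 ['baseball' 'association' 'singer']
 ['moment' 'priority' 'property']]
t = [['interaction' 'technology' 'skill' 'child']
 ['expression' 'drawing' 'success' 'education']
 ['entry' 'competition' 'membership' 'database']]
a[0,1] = 'foundation'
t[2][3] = 'database'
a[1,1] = 'association'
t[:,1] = ['technology', 'drawing', 'competition']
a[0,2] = 'mud'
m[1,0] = 'error'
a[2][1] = 'priority'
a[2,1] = 'priority'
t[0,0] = 'interaction'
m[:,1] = ['understanding', 'failure', 'union']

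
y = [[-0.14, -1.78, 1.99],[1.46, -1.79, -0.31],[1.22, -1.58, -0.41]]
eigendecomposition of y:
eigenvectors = [[0.03+0.00j,  (-0.73+0j),  -0.73-0.00j], [(-0.73+0j),  -0.49+0.17j,  -0.49-0.17j], [-0.68+0.00j,  (-0.45-0.05j),  -0.45+0.05j]]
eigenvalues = [(-2.15+0j), (-0.1+0.55j), (-0.1-0.55j)]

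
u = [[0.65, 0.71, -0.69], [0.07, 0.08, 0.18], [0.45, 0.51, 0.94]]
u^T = [[0.65, 0.07, 0.45], [0.71, 0.08, 0.51], [-0.69, 0.18, 0.94]]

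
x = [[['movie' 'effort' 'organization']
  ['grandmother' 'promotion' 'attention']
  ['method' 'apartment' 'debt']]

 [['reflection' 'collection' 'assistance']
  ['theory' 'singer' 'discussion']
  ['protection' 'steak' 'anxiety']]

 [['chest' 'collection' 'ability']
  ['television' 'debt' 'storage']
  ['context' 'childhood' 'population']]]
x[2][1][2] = 'storage'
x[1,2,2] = 'anxiety'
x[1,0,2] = 'assistance'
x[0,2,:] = ['method', 'apartment', 'debt']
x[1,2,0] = 'protection'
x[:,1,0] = ['grandmother', 'theory', 'television']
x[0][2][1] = 'apartment'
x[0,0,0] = 'movie'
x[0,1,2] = 'attention'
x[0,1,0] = 'grandmother'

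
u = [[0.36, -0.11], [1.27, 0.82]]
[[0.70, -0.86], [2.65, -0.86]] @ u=[[-0.84,-0.78], [-0.14,-1.0]]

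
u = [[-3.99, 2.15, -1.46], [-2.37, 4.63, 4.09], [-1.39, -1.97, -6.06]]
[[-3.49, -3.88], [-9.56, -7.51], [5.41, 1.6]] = u@[[0.09, -0.83], [-1.70, -2.78], [-0.36, 0.83]]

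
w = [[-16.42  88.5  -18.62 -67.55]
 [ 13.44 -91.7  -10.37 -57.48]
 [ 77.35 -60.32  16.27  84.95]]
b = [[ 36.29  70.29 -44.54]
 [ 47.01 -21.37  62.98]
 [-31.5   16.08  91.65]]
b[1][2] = 62.98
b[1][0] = 47.01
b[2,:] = [-31.5, 16.08, 91.65]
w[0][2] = -18.62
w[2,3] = 84.95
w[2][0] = 77.35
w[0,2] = -18.62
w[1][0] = 13.44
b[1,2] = 62.98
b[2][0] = -31.5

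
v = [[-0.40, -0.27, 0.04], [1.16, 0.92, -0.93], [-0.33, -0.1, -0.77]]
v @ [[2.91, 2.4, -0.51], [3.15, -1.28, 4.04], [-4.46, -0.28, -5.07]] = [[-2.19, -0.63, -1.09], [10.42, 1.87, 7.84], [2.16, -0.45, 3.67]]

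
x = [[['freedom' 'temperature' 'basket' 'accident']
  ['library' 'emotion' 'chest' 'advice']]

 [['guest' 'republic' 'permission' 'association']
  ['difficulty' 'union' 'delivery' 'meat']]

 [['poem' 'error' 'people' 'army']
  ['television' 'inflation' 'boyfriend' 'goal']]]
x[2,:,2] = ['people', 'boyfriend']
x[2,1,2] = 'boyfriend'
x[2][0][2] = 'people'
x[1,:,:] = [['guest', 'republic', 'permission', 'association'], ['difficulty', 'union', 'delivery', 'meat']]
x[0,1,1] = 'emotion'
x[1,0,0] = 'guest'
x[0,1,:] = ['library', 'emotion', 'chest', 'advice']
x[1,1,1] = 'union'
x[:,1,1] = ['emotion', 'union', 'inflation']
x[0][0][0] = 'freedom'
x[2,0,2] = 'people'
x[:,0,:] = [['freedom', 'temperature', 'basket', 'accident'], ['guest', 'republic', 'permission', 'association'], ['poem', 'error', 'people', 'army']]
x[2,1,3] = 'goal'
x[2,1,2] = 'boyfriend'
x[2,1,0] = 'television'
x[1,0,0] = 'guest'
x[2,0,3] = 'army'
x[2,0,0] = 'poem'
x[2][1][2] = 'boyfriend'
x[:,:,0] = [['freedom', 'library'], ['guest', 'difficulty'], ['poem', 'television']]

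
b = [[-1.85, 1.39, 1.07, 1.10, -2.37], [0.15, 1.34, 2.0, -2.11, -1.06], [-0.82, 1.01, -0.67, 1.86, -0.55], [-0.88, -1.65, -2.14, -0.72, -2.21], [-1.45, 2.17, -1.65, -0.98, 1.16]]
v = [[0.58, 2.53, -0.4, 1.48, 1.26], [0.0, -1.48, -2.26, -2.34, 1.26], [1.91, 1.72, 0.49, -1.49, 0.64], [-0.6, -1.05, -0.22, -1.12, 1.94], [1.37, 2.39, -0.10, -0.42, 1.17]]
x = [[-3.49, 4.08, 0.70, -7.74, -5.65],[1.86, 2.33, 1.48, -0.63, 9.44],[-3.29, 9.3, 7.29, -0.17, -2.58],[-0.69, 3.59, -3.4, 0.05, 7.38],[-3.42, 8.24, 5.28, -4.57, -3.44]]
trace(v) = -0.36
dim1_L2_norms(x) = [11.01, 10.03, 12.54, 8.91, 11.84]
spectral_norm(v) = 4.99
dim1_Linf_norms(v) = [2.53, 2.34, 1.91, 1.94, 2.39]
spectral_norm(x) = 18.91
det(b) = -94.97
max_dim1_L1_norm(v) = 7.34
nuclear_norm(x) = 43.40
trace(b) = -0.74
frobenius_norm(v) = 7.08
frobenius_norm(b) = 7.48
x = v @ b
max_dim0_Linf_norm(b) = 2.37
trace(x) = 2.74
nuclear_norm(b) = 15.35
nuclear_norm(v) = 13.11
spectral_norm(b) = 4.16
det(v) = -9.69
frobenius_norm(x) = 24.46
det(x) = 915.35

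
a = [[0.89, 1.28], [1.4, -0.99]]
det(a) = -2.673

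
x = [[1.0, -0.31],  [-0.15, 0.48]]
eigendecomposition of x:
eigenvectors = [[0.97, 0.46],[-0.24, 0.89]]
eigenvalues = [1.08, 0.4]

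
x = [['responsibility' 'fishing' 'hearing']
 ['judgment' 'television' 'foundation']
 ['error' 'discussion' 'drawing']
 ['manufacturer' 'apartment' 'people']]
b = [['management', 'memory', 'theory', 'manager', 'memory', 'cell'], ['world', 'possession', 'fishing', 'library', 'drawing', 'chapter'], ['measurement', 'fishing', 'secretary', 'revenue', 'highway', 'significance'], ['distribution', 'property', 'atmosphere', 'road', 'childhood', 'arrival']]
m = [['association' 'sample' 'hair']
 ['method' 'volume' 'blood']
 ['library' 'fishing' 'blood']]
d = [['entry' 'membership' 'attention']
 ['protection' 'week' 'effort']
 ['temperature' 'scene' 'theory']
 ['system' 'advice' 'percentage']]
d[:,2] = ['attention', 'effort', 'theory', 'percentage']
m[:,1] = ['sample', 'volume', 'fishing']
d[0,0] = 'entry'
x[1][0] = 'judgment'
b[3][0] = 'distribution'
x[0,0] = 'responsibility'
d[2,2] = 'theory'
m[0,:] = ['association', 'sample', 'hair']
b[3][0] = 'distribution'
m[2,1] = 'fishing'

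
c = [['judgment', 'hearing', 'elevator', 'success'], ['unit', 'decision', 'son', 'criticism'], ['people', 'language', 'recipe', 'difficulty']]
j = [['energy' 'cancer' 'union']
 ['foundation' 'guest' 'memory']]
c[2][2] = 'recipe'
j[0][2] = 'union'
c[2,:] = ['people', 'language', 'recipe', 'difficulty']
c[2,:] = ['people', 'language', 'recipe', 'difficulty']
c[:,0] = ['judgment', 'unit', 'people']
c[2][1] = 'language'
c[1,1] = 'decision'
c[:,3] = ['success', 'criticism', 'difficulty']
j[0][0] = 'energy'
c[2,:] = ['people', 'language', 'recipe', 'difficulty']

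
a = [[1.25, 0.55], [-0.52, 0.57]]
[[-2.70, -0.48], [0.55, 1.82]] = a@[[-1.84,-1.28], [-0.72,2.03]]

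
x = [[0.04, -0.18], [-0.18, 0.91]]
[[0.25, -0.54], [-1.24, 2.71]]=x @ [[0.24, -0.53],[-1.31, 2.87]]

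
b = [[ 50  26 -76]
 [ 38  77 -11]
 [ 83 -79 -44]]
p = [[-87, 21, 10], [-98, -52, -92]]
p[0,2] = 10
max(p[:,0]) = -87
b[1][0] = 38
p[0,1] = 21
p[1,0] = -98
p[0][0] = -87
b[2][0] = 83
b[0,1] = 26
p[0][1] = 21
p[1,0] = -98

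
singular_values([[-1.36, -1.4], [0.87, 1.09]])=[2.4, 0.11]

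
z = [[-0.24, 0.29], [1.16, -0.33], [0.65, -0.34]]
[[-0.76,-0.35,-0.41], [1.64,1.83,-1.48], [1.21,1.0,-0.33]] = z @ [[0.88, 1.62, -2.19], [-1.89, 0.15, -3.21]]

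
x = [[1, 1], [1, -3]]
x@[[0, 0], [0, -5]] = [[0, -5], [0, 15]]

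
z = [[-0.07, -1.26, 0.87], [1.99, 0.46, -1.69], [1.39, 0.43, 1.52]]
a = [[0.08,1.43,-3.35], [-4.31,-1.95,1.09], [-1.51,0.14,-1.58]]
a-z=[[0.15, 2.69, -4.22],[-6.30, -2.41, 2.78],[-2.90, -0.29, -3.1]]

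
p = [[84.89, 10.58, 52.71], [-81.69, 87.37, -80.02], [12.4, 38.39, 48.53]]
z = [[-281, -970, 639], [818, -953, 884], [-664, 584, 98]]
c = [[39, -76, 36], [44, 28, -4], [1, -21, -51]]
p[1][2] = -80.02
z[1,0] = 818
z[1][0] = 818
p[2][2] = 48.53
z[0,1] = -970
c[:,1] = [-76, 28, -21]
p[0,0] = 84.89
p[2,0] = 12.4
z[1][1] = -953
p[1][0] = -81.69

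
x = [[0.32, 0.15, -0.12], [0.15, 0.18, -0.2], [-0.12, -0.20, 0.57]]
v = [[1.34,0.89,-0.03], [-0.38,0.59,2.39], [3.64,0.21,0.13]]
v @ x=[[0.57,0.37,-0.36], [-0.32,-0.43,1.29], [1.18,0.56,-0.40]]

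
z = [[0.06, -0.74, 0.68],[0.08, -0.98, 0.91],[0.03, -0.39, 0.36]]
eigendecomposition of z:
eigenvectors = [[0.58,0.86,0.75], [0.76,-0.31,0.48], [0.30,-0.41,0.45]]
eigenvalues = [-0.55, 0.0, -0.01]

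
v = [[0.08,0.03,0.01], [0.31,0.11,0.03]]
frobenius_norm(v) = 0.34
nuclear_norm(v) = 0.34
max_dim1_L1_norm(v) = 0.45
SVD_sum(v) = [[0.08, 0.03, 0.01],[0.31, 0.11, 0.03]] + [[-0.0, 0.00, 0.00], [0.0, -0.0, -0.0]]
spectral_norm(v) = 0.34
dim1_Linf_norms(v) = [0.08, 0.31]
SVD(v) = [[-0.25, -0.97], [-0.97, 0.25]] @ diag([0.3413111547198638, 0.0025875980741316973]) @ [[-0.94, -0.33, -0.09], [0.26, -0.51, -0.82]]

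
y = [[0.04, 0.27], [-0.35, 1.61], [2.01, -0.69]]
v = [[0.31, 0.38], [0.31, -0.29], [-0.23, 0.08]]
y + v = [[0.35, 0.65], [-0.04, 1.32], [1.78, -0.61]]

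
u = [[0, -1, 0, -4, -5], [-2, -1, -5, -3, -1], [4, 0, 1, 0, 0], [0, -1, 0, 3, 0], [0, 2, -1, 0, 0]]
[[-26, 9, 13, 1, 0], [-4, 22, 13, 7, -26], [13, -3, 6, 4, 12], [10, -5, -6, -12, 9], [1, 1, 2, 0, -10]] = u@[[4, 0, 2, 1, 2], [-1, -1, 0, 0, -3], [-3, -3, -2, 0, 4], [3, -2, -2, -4, 2], [3, 0, -1, 3, -1]]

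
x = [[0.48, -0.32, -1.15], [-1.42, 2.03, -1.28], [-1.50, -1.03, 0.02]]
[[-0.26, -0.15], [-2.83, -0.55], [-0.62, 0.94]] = x @ [[0.74, -0.33], [-0.46, -0.43], [0.66, 0.11]]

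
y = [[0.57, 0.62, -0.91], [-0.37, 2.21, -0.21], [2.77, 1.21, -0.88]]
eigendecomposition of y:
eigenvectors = [[(-0.23-0.42j), (-0.23+0.42j), (0.09+0j)], [-0.05-0.10j, -0.05+0.10j, 0.89+0.00j], [(-0.87+0j), -0.87-0.00j, 0.45+0.00j]]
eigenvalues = [(-0.08+1.47j), (-0.08-1.47j), (2.06+0j)]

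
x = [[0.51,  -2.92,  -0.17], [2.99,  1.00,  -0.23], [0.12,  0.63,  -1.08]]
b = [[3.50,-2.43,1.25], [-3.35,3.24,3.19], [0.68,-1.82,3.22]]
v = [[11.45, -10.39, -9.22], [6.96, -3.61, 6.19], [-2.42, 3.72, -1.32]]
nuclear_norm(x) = 7.25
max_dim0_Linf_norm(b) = 3.5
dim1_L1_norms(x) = [3.6, 4.22, 1.83]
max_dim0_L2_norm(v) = 13.62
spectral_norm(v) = 18.73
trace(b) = 9.96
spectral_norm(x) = 3.36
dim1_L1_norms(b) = [7.18, 9.78, 5.72]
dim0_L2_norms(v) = [13.62, 11.61, 11.18]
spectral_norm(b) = 6.58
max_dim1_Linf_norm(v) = 11.45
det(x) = -10.13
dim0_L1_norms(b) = [7.53, 7.49, 7.66]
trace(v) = 6.52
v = x @ b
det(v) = -307.08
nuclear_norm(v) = 30.01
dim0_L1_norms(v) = [20.83, 17.72, 16.73]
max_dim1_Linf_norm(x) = 2.99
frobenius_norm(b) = 8.11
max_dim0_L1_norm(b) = 7.66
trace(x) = 0.43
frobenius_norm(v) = 21.10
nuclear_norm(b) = 12.21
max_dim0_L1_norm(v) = 20.83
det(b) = 30.22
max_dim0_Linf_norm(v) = 11.45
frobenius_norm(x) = 4.52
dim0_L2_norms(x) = [3.04, 3.15, 1.12]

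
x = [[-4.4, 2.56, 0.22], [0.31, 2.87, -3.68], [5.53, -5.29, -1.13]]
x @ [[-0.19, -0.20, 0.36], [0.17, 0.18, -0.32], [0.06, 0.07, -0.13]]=[[1.28, 1.36, -2.43], [0.21, 0.2, -0.33], [-2.02, -2.14, 3.83]]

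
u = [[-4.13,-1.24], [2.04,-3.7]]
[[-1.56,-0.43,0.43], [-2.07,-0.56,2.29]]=u@[[0.18, 0.05, 0.07], [0.66, 0.18, -0.58]]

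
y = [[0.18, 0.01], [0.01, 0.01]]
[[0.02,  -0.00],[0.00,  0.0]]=y @ [[0.1, -0.03], [-0.01, 0.11]]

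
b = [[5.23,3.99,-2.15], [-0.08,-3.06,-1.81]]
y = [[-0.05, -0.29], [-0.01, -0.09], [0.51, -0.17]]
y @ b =[[-0.24, 0.69, 0.63], [-0.05, 0.24, 0.18], [2.68, 2.56, -0.79]]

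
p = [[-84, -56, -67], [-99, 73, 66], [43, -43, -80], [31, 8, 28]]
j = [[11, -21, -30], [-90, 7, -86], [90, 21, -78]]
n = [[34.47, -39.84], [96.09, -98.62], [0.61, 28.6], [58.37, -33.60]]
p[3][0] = 31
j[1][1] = 7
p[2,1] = -43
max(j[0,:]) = 11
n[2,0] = 0.61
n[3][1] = -33.6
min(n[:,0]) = 0.61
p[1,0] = -99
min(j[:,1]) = -21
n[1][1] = -98.62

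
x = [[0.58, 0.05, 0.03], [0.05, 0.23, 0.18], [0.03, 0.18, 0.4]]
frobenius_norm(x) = 0.79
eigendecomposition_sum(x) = [[0.47,0.16,0.20], [0.16,0.05,0.07], [0.20,0.07,0.09]] + [[0.11,  -0.10,  -0.18], [-0.1,  0.09,  0.16], [-0.18,  0.16,  0.28]] + [[0.00, -0.01, 0.0], [-0.01, 0.08, -0.05], [0.00, -0.05, 0.03]]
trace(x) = 1.21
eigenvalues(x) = [0.61, 0.49, 0.11]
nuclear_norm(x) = 1.21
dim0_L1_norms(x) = [0.66, 0.46, 0.61]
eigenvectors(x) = [[0.88,0.48,0.06], [0.29,-0.44,-0.85], [0.38,-0.76,0.53]]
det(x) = 0.03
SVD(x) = [[-0.88,0.48,0.06], [-0.29,-0.44,-0.85], [-0.38,-0.76,0.53]] @ diag([0.609756291577337, 0.4857976605665995, 0.1144460478560633]) @ [[-0.88, -0.29, -0.38],[0.48, -0.44, -0.76],[0.06, -0.85, 0.53]]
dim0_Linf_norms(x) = [0.58, 0.23, 0.4]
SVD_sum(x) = [[0.47, 0.16, 0.2], [0.16, 0.05, 0.07], [0.2, 0.07, 0.09]] + [[0.11,-0.10,-0.18], [-0.1,0.09,0.16], [-0.18,0.16,0.28]] + [[0.0,-0.01,0.0], [-0.01,0.08,-0.05], [0.00,-0.05,0.03]]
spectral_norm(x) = 0.61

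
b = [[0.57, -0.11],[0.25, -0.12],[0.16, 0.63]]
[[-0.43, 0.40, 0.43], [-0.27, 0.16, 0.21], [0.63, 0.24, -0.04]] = b @[[-0.54, 0.74, 0.71], [1.13, 0.19, -0.24]]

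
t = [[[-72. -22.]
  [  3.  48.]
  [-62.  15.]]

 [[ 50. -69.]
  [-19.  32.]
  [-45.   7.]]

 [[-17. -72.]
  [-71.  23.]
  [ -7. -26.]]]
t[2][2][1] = -26.0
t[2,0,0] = -17.0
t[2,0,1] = -72.0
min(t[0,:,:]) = -72.0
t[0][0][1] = -22.0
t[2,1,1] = 23.0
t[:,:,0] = [[-72.0, 3.0, -62.0], [50.0, -19.0, -45.0], [-17.0, -71.0, -7.0]]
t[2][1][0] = -71.0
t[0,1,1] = 48.0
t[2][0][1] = -72.0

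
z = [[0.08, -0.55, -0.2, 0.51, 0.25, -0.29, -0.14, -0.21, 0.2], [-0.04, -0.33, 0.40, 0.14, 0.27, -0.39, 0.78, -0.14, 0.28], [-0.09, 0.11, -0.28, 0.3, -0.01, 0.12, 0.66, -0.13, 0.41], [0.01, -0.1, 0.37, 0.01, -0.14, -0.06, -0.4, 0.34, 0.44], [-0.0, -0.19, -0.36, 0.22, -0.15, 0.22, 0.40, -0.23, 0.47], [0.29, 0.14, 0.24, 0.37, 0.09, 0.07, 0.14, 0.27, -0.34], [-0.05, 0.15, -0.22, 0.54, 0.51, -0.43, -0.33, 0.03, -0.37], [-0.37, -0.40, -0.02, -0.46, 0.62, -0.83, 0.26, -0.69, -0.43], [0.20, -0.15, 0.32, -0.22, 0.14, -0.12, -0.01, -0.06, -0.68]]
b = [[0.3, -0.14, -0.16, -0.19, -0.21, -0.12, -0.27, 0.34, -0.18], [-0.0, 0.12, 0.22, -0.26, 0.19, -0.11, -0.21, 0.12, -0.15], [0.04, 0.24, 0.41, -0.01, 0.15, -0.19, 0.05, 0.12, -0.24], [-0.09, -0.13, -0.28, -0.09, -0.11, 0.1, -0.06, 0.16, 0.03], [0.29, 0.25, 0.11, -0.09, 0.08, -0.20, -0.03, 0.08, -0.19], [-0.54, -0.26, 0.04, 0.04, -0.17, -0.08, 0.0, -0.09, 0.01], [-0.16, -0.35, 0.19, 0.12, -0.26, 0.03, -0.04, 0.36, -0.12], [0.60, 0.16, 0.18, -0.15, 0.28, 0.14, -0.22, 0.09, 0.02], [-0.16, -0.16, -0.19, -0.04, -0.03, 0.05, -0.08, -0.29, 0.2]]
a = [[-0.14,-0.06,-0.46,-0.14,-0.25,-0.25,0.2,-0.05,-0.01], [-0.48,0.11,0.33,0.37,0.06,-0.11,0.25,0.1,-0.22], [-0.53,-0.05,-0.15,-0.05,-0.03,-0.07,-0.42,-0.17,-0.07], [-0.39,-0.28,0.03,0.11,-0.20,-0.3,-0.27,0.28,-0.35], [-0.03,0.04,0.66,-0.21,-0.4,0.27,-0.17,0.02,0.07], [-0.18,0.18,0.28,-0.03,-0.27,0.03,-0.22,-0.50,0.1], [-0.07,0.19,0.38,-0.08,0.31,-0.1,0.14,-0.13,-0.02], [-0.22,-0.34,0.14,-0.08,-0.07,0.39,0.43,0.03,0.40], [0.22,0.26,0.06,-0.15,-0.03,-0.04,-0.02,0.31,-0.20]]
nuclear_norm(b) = 3.87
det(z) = 0.00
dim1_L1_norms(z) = [2.43, 2.77, 2.11, 1.87, 2.24, 1.95, 2.63, 4.08, 1.9]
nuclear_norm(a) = 5.70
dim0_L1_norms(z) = [1.13, 2.12, 2.41, 2.77, 2.18, 2.53, 3.12, 2.1, 3.62]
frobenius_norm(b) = 1.77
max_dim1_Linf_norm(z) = 0.83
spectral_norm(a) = 1.12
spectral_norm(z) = 1.78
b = z @ a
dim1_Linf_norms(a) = [0.46, 0.48, 0.53, 0.39, 0.66, 0.5, 0.38, 0.43, 0.31]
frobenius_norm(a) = 2.19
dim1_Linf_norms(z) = [0.55, 0.78, 0.66, 0.44, 0.47, 0.37, 0.54, 0.83, 0.68]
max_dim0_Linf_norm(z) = 0.83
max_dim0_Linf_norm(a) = 0.66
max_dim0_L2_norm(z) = 1.27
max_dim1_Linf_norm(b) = 0.6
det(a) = -0.00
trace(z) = -2.30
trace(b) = 0.99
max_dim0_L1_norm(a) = 2.49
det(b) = -0.00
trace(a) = -0.47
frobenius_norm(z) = 2.98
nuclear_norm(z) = 6.89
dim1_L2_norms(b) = [0.67, 0.51, 0.6, 0.4, 0.51, 0.64, 0.64, 0.77, 0.47]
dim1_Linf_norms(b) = [0.34, 0.26, 0.41, 0.28, 0.29, 0.54, 0.36, 0.6, 0.29]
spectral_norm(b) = 1.22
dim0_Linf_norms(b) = [0.6, 0.35, 0.41, 0.26, 0.28, 0.2, 0.27, 0.36, 0.24]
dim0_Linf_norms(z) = [0.37, 0.55, 0.4, 0.54, 0.62, 0.83, 0.78, 0.69, 0.68]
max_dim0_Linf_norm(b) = 0.6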